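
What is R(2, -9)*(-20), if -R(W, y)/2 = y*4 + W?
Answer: -1360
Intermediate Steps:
R(W, y) = -8*y - 2*W (R(W, y) = -2*(y*4 + W) = -2*(4*y + W) = -2*(W + 4*y) = -8*y - 2*W)
R(2, -9)*(-20) = (-8*(-9) - 2*2)*(-20) = (72 - 4)*(-20) = 68*(-20) = -1360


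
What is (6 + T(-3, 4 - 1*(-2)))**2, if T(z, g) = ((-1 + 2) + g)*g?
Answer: 2304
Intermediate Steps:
T(z, g) = g*(1 + g) (T(z, g) = (1 + g)*g = g*(1 + g))
(6 + T(-3, 4 - 1*(-2)))**2 = (6 + (4 - 1*(-2))*(1 + (4 - 1*(-2))))**2 = (6 + (4 + 2)*(1 + (4 + 2)))**2 = (6 + 6*(1 + 6))**2 = (6 + 6*7)**2 = (6 + 42)**2 = 48**2 = 2304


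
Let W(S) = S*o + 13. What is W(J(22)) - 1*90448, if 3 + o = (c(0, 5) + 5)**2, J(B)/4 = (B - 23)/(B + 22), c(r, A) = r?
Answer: -90437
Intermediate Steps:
J(B) = 4*(-23 + B)/(22 + B) (J(B) = 4*((B - 23)/(B + 22)) = 4*((-23 + B)/(22 + B)) = 4*(-23 + B)/(22 + B))
o = 22 (o = -3 + (0 + 5)**2 = -3 + 5**2 = -3 + 25 = 22)
W(S) = 13 + 22*S (W(S) = S*22 + 13 = 22*S + 13 = 13 + 22*S)
W(J(22)) - 1*90448 = (13 + 22*(4*(-23 + 22)/(22 + 22))) - 1*90448 = (13 + 22*(4*(-1)/44)) - 90448 = (13 + 22*(4*(1/44)*(-1))) - 90448 = (13 + 22*(-1/11)) - 90448 = (13 - 2) - 90448 = 11 - 90448 = -90437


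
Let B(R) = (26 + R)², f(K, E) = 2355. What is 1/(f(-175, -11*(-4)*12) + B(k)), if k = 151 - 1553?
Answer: 1/1895731 ≈ 5.2750e-7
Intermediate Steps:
k = -1402
1/(f(-175, -11*(-4)*12) + B(k)) = 1/(2355 + (26 - 1402)²) = 1/(2355 + (-1376)²) = 1/(2355 + 1893376) = 1/1895731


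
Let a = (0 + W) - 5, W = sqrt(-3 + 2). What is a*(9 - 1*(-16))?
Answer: -125 + 25*I ≈ -125.0 + 25.0*I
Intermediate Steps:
W = I (W = sqrt(-1) = I ≈ 1.0*I)
a = -5 + I (a = (0 + I) - 5 = I - 5 = -5 + I ≈ -5.0 + 1.0*I)
a*(9 - 1*(-16)) = (-5 + I)*(9 - 1*(-16)) = (-5 + I)*(9 + 16) = (-5 + I)*25 = -125 + 25*I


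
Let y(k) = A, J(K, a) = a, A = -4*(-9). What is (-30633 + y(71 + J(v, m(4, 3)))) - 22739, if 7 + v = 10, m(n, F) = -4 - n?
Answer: -53336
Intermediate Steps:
A = 36
v = 3 (v = -7 + 10 = 3)
y(k) = 36
(-30633 + y(71 + J(v, m(4, 3)))) - 22739 = (-30633 + 36) - 22739 = -30597 - 22739 = -53336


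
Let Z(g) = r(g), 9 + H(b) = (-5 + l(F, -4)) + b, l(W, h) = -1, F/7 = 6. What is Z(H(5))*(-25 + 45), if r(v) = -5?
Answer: -100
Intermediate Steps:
F = 42 (F = 7*6 = 42)
H(b) = -15 + b (H(b) = -9 + ((-5 - 1) + b) = -9 + (-6 + b) = -15 + b)
Z(g) = -5
Z(H(5))*(-25 + 45) = -5*(-25 + 45) = -5*20 = -100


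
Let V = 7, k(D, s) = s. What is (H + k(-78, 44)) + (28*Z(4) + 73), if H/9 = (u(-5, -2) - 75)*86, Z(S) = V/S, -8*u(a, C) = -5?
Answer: -229601/4 ≈ -57400.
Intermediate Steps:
u(a, C) = 5/8 (u(a, C) = -⅛*(-5) = 5/8)
Z(S) = 7/S
H = -230265/4 (H = 9*((5/8 - 75)*86) = 9*(-595/8*86) = 9*(-25585/4) = -230265/4 ≈ -57566.)
(H + k(-78, 44)) + (28*Z(4) + 73) = (-230265/4 + 44) + (28*(7/4) + 73) = -230089/4 + (28*(7*(¼)) + 73) = -230089/4 + (28*(7/4) + 73) = -230089/4 + (49 + 73) = -230089/4 + 122 = -229601/4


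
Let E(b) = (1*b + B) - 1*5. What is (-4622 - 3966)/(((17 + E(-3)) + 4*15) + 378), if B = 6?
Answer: -8588/453 ≈ -18.958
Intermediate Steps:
E(b) = 1 + b (E(b) = (1*b + 6) - 1*5 = (b + 6) - 5 = (6 + b) - 5 = 1 + b)
(-4622 - 3966)/(((17 + E(-3)) + 4*15) + 378) = (-4622 - 3966)/(((17 + (1 - 3)) + 4*15) + 378) = -8588/(((17 - 2) + 60) + 378) = -8588/((15 + 60) + 378) = -8588/(75 + 378) = -8588/453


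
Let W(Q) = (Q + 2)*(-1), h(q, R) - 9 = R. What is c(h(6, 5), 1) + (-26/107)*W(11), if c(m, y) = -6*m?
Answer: -8650/107 ≈ -80.841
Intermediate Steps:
h(q, R) = 9 + R
W(Q) = -2 - Q (W(Q) = (2 + Q)*(-1) = -2 - Q)
c(h(6, 5), 1) + (-26/107)*W(11) = -6*(9 + 5) + (-26/107)*(-2 - 1*11) = -6*14 + (-26*1/107)*(-2 - 11) = -84 - 26/107*(-13) = -84 + 338/107 = -8650/107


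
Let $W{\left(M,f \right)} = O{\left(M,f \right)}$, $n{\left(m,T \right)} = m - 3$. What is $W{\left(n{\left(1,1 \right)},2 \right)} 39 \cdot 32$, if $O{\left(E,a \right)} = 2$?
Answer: $2496$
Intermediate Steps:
$n{\left(m,T \right)} = -3 + m$ ($n{\left(m,T \right)} = m - 3 = -3 + m$)
$W{\left(M,f \right)} = 2$
$W{\left(n{\left(1,1 \right)},2 \right)} 39 \cdot 32 = 2 \cdot 39 \cdot 32 = 78 \cdot 32 = 2496$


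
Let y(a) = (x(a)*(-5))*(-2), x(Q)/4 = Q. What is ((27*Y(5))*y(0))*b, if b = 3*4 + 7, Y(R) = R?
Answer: 0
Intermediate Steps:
x(Q) = 4*Q
b = 19 (b = 12 + 7 = 19)
y(a) = 40*a (y(a) = ((4*a)*(-5))*(-2) = -20*a*(-2) = 40*a)
((27*Y(5))*y(0))*b = ((27*5)*(40*0))*19 = (135*0)*19 = 0*19 = 0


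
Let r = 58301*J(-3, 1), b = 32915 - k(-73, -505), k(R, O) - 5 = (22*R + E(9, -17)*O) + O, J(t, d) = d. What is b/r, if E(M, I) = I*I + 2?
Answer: 181976/58301 ≈ 3.1213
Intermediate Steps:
E(M, I) = 2 + I**2 (E(M, I) = I**2 + 2 = 2 + I**2)
k(R, O) = 5 + 22*R + 292*O (k(R, O) = 5 + ((22*R + (2 + (-17)**2)*O) + O) = 5 + ((22*R + (2 + 289)*O) + O) = 5 + ((22*R + 291*O) + O) = 5 + (22*R + 292*O) = 5 + 22*R + 292*O)
b = 181976 (b = 32915 - (5 + 22*(-73) + 292*(-505)) = 32915 - (5 - 1606 - 147460) = 32915 - 1*(-149061) = 32915 + 149061 = 181976)
r = 58301 (r = 58301*1 = 58301)
b/r = 181976/58301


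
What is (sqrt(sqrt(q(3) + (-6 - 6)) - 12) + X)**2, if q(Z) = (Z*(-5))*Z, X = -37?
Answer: (37 - sqrt(-12 + I*sqrt(57)))**2 ≈ 1279.8 - 260.17*I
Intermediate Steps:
q(Z) = -5*Z**2 (q(Z) = (-5*Z)*Z = -5*Z**2)
(sqrt(sqrt(q(3) + (-6 - 6)) - 12) + X)**2 = (sqrt(sqrt(-5*3**2 + (-6 - 6)) - 12) - 37)**2 = (sqrt(sqrt(-5*9 - 12) - 12) - 37)**2 = (sqrt(sqrt(-45 - 12) - 12) - 37)**2 = (sqrt(sqrt(-57) - 12) - 37)**2 = (sqrt(I*sqrt(57) - 12) - 37)**2 = (sqrt(-12 + I*sqrt(57)) - 37)**2 = (-37 + sqrt(-12 + I*sqrt(57)))**2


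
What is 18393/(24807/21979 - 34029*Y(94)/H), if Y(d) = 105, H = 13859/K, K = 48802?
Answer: -1867545277891/1277505391865299 ≈ -0.0014619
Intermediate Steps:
H = 13859/48802 ≈ 0.28398
18393/(24807/21979 - 34029*Y(94)/H) = 18393/(24807/21979 - 34029/((13859/48802)/105)) = 18393/(24807*(1/21979) - 34029/((13859/48802)*(1/105))) = 18393/(24807/21979 - 34029/13859/5124210) = 18393/(24807/21979 - 34029*5124210/13859) = 18393/(24807/21979 - 174371742090/13859) = 18393/(-3832516175595897/304606961) = 18393*(-304606961/3832516175595897) = -1867545277891/1277505391865299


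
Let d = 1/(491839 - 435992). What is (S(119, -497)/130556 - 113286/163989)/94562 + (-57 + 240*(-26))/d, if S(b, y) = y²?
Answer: -237323360515154509185929/674849526468936 ≈ -3.5167e+8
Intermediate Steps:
d = 1/55847 ≈ 1.7906e-5
(S(119, -497)/130556 - 113286/163989)/94562 + (-57 + 240*(-26))/d = ((-497)²/130556 - 113286/163989)/94562 + (-57 + 240*(-26))/(1/55847) = (247009*(1/130556) - 113286*1/163989)*(1/94562) + (-57 - 6240)*55847 = (247009/130556 - 37762/54663)*(1/94562) - 6297*55847 = (8572197295/7136582628)*(1/94562) - 351668559 = 8572197295/674849526468936 - 351668559 = -237323360515154509185929/674849526468936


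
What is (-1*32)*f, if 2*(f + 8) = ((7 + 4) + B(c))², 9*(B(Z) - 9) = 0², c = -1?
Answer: -6144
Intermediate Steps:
B(Z) = 9 (B(Z) = 9 + (⅑)*0² = 9 + (⅑)*0 = 9 + 0 = 9)
f = 192 (f = -8 + ((7 + 4) + 9)²/2 = -8 + (11 + 9)²/2 = -8 + (½)*20² = -8 + (½)*400 = -8 + 200 = 192)
(-1*32)*f = -1*32*192 = -32*192 = -6144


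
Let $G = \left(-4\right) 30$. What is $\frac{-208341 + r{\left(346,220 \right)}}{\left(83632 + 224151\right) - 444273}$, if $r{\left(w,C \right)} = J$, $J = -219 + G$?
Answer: $\frac{20868}{13649} \approx 1.5289$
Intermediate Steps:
$G = -120$
$J = -339$ ($J = -219 - 120 = -339$)
$r{\left(w,C \right)} = -339$
$\frac{-208341 + r{\left(346,220 \right)}}{\left(83632 + 224151\right) - 444273} = \frac{-208341 - 339}{\left(83632 + 224151\right) - 444273} = - \frac{208680}{307783 - 444273} = - \frac{208680}{-136490} = \left(-208680\right) \left(- \frac{1}{136490}\right) = \frac{20868}{13649}$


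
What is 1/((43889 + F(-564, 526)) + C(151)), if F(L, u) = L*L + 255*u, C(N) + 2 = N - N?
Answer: 1/496113 ≈ 2.0157e-6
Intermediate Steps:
C(N) = -2 (C(N) = -2 + (N - N) = -2 + 0 = -2)
F(L, u) = L² + 255*u
1/((43889 + F(-564, 526)) + C(151)) = 1/((43889 + ((-564)² + 255*526)) - 2) = 1/((43889 + (318096 + 134130)) - 2) = 1/((43889 + 452226) - 2) = 1/(496115 - 2) = 1/496113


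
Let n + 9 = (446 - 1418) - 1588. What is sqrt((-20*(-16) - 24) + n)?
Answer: I*sqrt(2273) ≈ 47.676*I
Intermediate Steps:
n = -2569 (n = -9 + ((446 - 1418) - 1588) = -9 + (-972 - 1588) = -9 - 2560 = -2569)
sqrt((-20*(-16) - 24) + n) = sqrt((-20*(-16) - 24) - 2569) = sqrt((320 - 24) - 2569) = sqrt(296 - 2569) = sqrt(-2273) = I*sqrt(2273)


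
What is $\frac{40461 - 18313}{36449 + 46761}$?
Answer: $\frac{11074}{41605} \approx 0.26617$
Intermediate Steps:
$\frac{40461 - 18313}{36449 + 46761} = \frac{40461 - 18313}{83210} = \left(40461 - 18313\right) \frac{1}{83210} = 22148 \cdot \frac{1}{83210} = \frac{11074}{41605}$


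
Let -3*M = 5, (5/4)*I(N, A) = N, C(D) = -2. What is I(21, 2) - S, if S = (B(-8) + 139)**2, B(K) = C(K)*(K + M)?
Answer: -1127369/45 ≈ -25053.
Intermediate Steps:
I(N, A) = 4*N/5
M = -5/3 (M = -1/3*5 = -5/3 ≈ -1.6667)
B(K) = 10/3 - 2*K (B(K) = -2*(K - 5/3) = -2*(-5/3 + K) = 10/3 - 2*K)
S = 225625/9 (S = ((10/3 - 2*(-8)) + 139)**2 = ((10/3 + 16) + 139)**2 = (58/3 + 139)**2 = (475/3)**2 = 225625/9 ≈ 25069.)
I(21, 2) - S = (4/5)*21 - 1*225625/9 = 84/5 - 225625/9 = -1127369/45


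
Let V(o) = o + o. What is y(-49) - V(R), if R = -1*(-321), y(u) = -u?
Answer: -593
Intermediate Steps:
R = 321
V(o) = 2*o
y(-49) - V(R) = -1*(-49) - 2*321 = 49 - 1*642 = 49 - 642 = -593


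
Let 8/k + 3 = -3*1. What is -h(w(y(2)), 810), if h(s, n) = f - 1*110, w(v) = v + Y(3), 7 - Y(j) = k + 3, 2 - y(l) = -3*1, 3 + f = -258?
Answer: 371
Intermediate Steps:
f = -261 (f = -3 - 258 = -261)
y(l) = 5 (y(l) = 2 - (-3) = 2 - 1*(-3) = 2 + 3 = 5)
k = -4/3 (k = 8/(-3 - 3*1) = 8/(-3 - 3) = 8/(-6) = 8*(-⅙) = -4/3 ≈ -1.3333)
Y(j) = 16/3 (Y(j) = 7 - (-4/3 + 3) = 7 - 1*5/3 = 7 - 5/3 = 16/3)
w(v) = 16/3 + v (w(v) = v + 16/3 = 16/3 + v)
h(s, n) = -371 (h(s, n) = -261 - 1*110 = -261 - 110 = -371)
-h(w(y(2)), 810) = -1*(-371) = 371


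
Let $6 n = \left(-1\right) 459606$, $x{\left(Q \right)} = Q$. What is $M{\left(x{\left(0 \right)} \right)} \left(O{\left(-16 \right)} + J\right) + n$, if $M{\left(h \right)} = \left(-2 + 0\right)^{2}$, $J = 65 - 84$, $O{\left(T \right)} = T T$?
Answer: $-75653$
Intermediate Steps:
$O{\left(T \right)} = T^{2}$
$J = -19$ ($J = 65 - 84 = -19$)
$n = -76601$ ($n = \frac{\left(-1\right) 459606}{6} = \frac{1}{6} \left(-459606\right) = -76601$)
$M{\left(h \right)} = 4$ ($M{\left(h \right)} = \left(-2\right)^{2} = 4$)
$M{\left(x{\left(0 \right)} \right)} \left(O{\left(-16 \right)} + J\right) + n = 4 \left(\left(-16\right)^{2} - 19\right) - 76601 = 4 \left(256 - 19\right) - 76601 = 4 \cdot 237 - 76601 = 948 - 76601 = -75653$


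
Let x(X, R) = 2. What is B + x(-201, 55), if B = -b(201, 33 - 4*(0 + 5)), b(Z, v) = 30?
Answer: -28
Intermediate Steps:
B = -30 (B = -1*30 = -30)
B + x(-201, 55) = -30 + 2 = -28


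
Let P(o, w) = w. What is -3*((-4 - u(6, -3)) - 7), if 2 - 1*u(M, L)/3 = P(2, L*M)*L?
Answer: -435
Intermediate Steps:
u(M, L) = 6 - 3*M*L² (u(M, L) = 6 - 3*L*M*L = 6 - 3*M*L²)
-3*((-4 - u(6, -3)) - 7) = -3*((-4 - (6 - 3*6*(-3)²)) - 7) = -3*((-4 - (6 - 3*6*9)) - 7) = -3*((-4 - (6 - 162)) - 7) = -3*((-4 - 1*(-156)) - 7) = -3*((-4 + 156) - 7) = -3*(152 - 7) = -3*145 = -435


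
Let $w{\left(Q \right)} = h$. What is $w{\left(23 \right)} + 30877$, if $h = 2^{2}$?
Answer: $30881$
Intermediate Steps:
$h = 4$
$w{\left(Q \right)} = 4$
$w{\left(23 \right)} + 30877 = 4 + 30877 = 30881$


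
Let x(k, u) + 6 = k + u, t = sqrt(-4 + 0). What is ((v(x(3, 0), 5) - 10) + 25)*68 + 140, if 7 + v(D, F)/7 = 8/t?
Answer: -2172 - 1904*I ≈ -2172.0 - 1904.0*I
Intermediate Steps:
t = 2*I (t = sqrt(-4) = 2*I ≈ 2.0*I)
x(k, u) = -6 + k + u (x(k, u) = -6 + (k + u) = -6 + k + u)
v(D, F) = -49 - 28*I (v(D, F) = -49 + 7*(8/((2*I))) = -49 + 7*(8*(-I/2)) = -49 + 7*(-4*I) = -49 - 28*I)
((v(x(3, 0), 5) - 10) + 25)*68 + 140 = (((-49 - 28*I) - 10) + 25)*68 + 140 = ((-59 - 28*I) + 25)*68 + 140 = (-34 - 28*I)*68 + 140 = (-2312 - 1904*I) + 140 = -2172 - 1904*I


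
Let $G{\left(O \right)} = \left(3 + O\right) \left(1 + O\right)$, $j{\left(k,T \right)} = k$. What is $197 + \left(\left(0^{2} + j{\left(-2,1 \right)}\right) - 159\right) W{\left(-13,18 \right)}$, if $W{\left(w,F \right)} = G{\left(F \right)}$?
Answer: $-64042$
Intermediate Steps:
$G{\left(O \right)} = \left(1 + O\right) \left(3 + O\right)$
$W{\left(w,F \right)} = 3 + F^{2} + 4 F$
$197 + \left(\left(0^{2} + j{\left(-2,1 \right)}\right) - 159\right) W{\left(-13,18 \right)} = 197 + \left(\left(0^{2} - 2\right) - 159\right) \left(3 + 18^{2} + 4 \cdot 18\right) = 197 + \left(\left(0 - 2\right) - 159\right) \left(3 + 324 + 72\right) = 197 + \left(-2 - 159\right) 399 = 197 - 64239 = -64042$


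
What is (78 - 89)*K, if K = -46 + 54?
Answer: -88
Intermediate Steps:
K = 8
(78 - 89)*K = (78 - 89)*8 = -11*8 = -88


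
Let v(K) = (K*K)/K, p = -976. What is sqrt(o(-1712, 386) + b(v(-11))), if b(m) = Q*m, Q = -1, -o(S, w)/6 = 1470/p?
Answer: sqrt(298229)/122 ≈ 4.4763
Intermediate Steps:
v(K) = K (v(K) = K**2/K = K)
o(S, w) = 2205/244 (o(S, w) = -8820/(-976) = -8820*(-1)/976 = -6*(-735/488) = 2205/244)
b(m) = -m
sqrt(o(-1712, 386) + b(v(-11))) = sqrt(2205/244 - 1*(-11)) = sqrt(2205/244 + 11) = sqrt(4889/244) = sqrt(298229)/122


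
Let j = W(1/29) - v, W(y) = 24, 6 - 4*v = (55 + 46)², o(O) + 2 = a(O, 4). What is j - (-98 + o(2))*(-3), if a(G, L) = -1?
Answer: 9079/4 ≈ 2269.8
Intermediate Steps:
o(O) = -3 (o(O) = -2 - 1 = -3)
v = -10195/4 (v = 3/2 - (55 + 46)²/4 = 3/2 - ¼*101² = 3/2 - ¼*10201 = 3/2 - 10201/4 = -10195/4 ≈ -2548.8)
j = 10291/4 (j = 24 - 1*(-10195/4) = 24 + 10195/4 = 10291/4 ≈ 2572.8)
j - (-98 + o(2))*(-3) = 10291/4 - (-98 - 3)*(-3) = 10291/4 - (-101)*(-3) = 10291/4 - 1*303 = 10291/4 - 303 = 9079/4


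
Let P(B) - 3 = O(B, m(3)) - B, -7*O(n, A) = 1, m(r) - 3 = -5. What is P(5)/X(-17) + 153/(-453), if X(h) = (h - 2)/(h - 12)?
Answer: -72468/20083 ≈ -3.6084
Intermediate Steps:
X(h) = (-2 + h)/(-12 + h)
m(r) = -2 (m(r) = 3 - 5 = -2)
O(n, A) = -⅐ (O(n, A) = -⅐*1 = -⅐)
P(B) = 20/7 - B (P(B) = 3 + (-⅐ - B) = 20/7 - B)
P(5)/X(-17) + 153/(-453) = (20/7 - 1*5)/(((-2 - 17)/(-12 - 17))) + 153/(-453) = (20/7 - 5)/((-19/(-29))) + 153*(-1/453) = -15/(7*((-1/29*(-19)))) - 51/151 = -15/(7*19/29) - 51/151 = -15/7*29/19 - 51/151 = -435/133 - 51/151 = -72468/20083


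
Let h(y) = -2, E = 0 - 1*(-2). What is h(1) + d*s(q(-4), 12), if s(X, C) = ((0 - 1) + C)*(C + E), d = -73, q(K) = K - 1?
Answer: -11244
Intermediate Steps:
E = 2 (E = 0 + 2 = 2)
q(K) = -1 + K
s(X, C) = (-1 + C)*(2 + C) (s(X, C) = ((0 - 1) + C)*(C + 2) = (-1 + C)*(2 + C))
h(1) + d*s(q(-4), 12) = -2 - 73*(-2 + 12 + 12**2) = -2 - 73*(-2 + 12 + 144) = -2 - 73*154 = -2 - 11242 = -11244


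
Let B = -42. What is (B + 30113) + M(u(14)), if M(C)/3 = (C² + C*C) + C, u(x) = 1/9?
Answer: 811928/27 ≈ 30071.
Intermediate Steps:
u(x) = ⅑
M(C) = 3*C + 6*C² (M(C) = 3*((C² + C*C) + C) = 3*((C² + C²) + C) = 3*(2*C² + C) = 3*(C + 2*C²) = 3*C + 6*C²)
(B + 30113) + M(u(14)) = (-42 + 30113) + 3*(⅑)*(1 + 2*(⅑)) = 30071 + 3*(⅑)*(1 + 2/9) = 30071 + 3*(⅑)*(11/9) = 30071 + 11/27 = 811928/27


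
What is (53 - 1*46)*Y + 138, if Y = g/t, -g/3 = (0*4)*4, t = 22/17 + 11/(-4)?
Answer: 138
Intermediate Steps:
t = -99/68 (t = 22*(1/17) + 11*(-¼) = 22/17 - 11/4 = -99/68 ≈ -1.4559)
g = 0 (g = -3*0*4*4 = -0*4 = -3*0 = 0)
Y = 0 (Y = 0/(-99/68) = 0*(-68/99) = 0)
(53 - 1*46)*Y + 138 = (53 - 1*46)*0 + 138 = (53 - 46)*0 + 138 = 7*0 + 138 = 0 + 138 = 138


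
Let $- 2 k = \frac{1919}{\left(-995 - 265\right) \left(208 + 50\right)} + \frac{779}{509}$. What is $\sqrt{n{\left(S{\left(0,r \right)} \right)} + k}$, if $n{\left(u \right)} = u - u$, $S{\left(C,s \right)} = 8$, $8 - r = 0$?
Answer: $\frac{i \sqrt{579728796776115}}{27577620} \approx 0.87308 i$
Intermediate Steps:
$r = 8$ ($r = 8 - 0 = 8 + 0 = 8$)
$n{\left(u \right)} = 0$
$k = - \frac{252260549}{330931440}$ ($k = - \frac{\frac{1919}{\left(-995 - 265\right) \left(208 + 50\right)} + \frac{779}{509}}{2} = - \frac{\frac{1919}{\left(-1260\right) 258} + 779 \cdot \frac{1}{509}}{2} = - \frac{\frac{1919}{-325080} + \frac{779}{509}}{2} = - \frac{1919 \left(- \frac{1}{325080}\right) + \frac{779}{509}}{2} = - \frac{- \frac{1919}{325080} + \frac{779}{509}}{2} = \left(- \frac{1}{2}\right) \frac{252260549}{165465720} = - \frac{252260549}{330931440} \approx -0.76227$)
$\sqrt{n{\left(S{\left(0,r \right)} \right)} + k} = \sqrt{0 - \frac{252260549}{330931440}} = \sqrt{- \frac{252260549}{330931440}} = \frac{i \sqrt{579728796776115}}{27577620}$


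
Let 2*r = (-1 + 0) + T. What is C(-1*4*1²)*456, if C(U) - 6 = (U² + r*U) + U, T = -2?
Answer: 10944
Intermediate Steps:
r = -3/2 (r = ((-1 + 0) - 2)/2 = (-1 - 2)/2 = (½)*(-3) = -3/2 ≈ -1.5000)
C(U) = 6 + U² - U/2 (C(U) = 6 + ((U² - 3*U/2) + U) = 6 + (U² - U/2) = 6 + U² - U/2)
C(-1*4*1²)*456 = (6 + (-1*4*1²)² - (-1*4)*1²/2)*456 = (6 + (-4*1)² - (-2))*456 = (6 + (-4)² - ½*(-4))*456 = (6 + 16 + 2)*456 = 24*456 = 10944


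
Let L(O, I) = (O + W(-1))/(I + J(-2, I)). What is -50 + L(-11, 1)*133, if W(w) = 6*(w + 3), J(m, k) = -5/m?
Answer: -12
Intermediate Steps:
W(w) = 18 + 6*w (W(w) = 6*(3 + w) = 18 + 6*w)
L(O, I) = (12 + O)/(5/2 + I) (L(O, I) = (O + (18 + 6*(-1)))/(I - 5/(-2)) = (O + (18 - 6))/(I - 5*(-1/2)) = (O + 12)/(I + 5/2) = (12 + O)/(5/2 + I))
-50 + L(-11, 1)*133 = -50 + (2*(12 - 11)/(5 + 2*1))*133 = -50 + (2*1/(5 + 2))*133 = -50 + (2*1/7)*133 = -50 + (2*(1/7)*1)*133 = -50 + (2/7)*133 = -50 + 38 = -12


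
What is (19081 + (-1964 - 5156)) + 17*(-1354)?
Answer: -11057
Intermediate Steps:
(19081 + (-1964 - 5156)) + 17*(-1354) = (19081 - 7120) - 23018 = 11961 - 23018 = -11057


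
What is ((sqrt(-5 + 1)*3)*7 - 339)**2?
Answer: 113157 - 28476*I ≈ 1.1316e+5 - 28476.0*I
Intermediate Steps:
((sqrt(-5 + 1)*3)*7 - 339)**2 = ((sqrt(-4)*3)*7 - 339)**2 = (((2*I)*3)*7 - 339)**2 = ((6*I)*7 - 339)**2 = (42*I - 339)**2 = (-339 + 42*I)**2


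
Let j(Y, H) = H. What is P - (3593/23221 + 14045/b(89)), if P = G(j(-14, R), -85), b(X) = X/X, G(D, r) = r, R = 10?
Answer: -328116323/23221 ≈ -14130.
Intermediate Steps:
b(X) = 1
P = -85
P - (3593/23221 + 14045/b(89)) = -85 - (3593/23221 + 14045/1) = -85 - (3593*(1/23221) + 14045*1) = -85 - (3593/23221 + 14045) = -85 - 1*326142538/23221 = -85 - 326142538/23221 = -328116323/23221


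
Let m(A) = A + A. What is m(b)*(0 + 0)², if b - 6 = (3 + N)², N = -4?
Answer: 0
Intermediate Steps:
b = 7 (b = 6 + (3 - 4)² = 6 + (-1)² = 6 + 1 = 7)
m(A) = 2*A
m(b)*(0 + 0)² = (2*7)*(0 + 0)² = 14*0² = 14*0 = 0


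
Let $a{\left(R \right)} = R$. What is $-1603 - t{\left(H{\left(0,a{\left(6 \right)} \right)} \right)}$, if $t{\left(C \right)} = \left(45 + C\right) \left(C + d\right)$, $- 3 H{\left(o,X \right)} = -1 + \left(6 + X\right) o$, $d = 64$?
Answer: $- \frac{40675}{9} \approx -4519.4$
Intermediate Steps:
$H{\left(o,X \right)} = \frac{1}{3} - \frac{o \left(6 + X\right)}{3}$ ($H{\left(o,X \right)} = - \frac{-1 + \left(6 + X\right) o}{3} = - \frac{-1 + o \left(6 + X\right)}{3} = \frac{1}{3} - \frac{o \left(6 + X\right)}{3}$)
$t{\left(C \right)} = \left(45 + C\right) \left(64 + C\right)$ ($t{\left(C \right)} = \left(45 + C\right) \left(C + 64\right) = \left(45 + C\right) \left(64 + C\right)$)
$-1603 - t{\left(H{\left(0,a{\left(6 \right)} \right)} \right)} = -1603 - \left(2880 + \left(\frac{1}{3} - 0 - 2 \cdot 0\right)^{2} + 109 \left(\frac{1}{3} - 0 - 2 \cdot 0\right)\right) = -1603 - \left(2880 + \left(\frac{1}{3} + 0 + 0\right)^{2} + 109 \left(\frac{1}{3} + 0 + 0\right)\right) = -1603 - \left(2880 + \left(\frac{1}{3}\right)^{2} + 109 \cdot \frac{1}{3}\right) = -1603 - \left(2880 + \frac{1}{9} + \frac{109}{3}\right) = -1603 - \frac{26248}{9} = - \frac{40675}{9}$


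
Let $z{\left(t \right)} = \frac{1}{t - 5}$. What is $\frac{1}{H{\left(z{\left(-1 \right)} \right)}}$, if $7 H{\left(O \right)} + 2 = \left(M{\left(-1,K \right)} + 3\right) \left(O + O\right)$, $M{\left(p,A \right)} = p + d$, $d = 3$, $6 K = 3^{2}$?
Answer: $- \frac{21}{11} \approx -1.9091$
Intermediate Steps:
$K = \frac{3}{2}$ ($K = \frac{3^{2}}{6} = \frac{1}{6} \cdot 9 = \frac{3}{2} \approx 1.5$)
$z{\left(t \right)} = \frac{1}{-5 + t}$
$M{\left(p,A \right)} = 3 + p$ ($M{\left(p,A \right)} = p + 3 = 3 + p$)
$H{\left(O \right)} = - \frac{2}{7} + \frac{10 O}{7}$ ($H{\left(O \right)} = - \frac{2}{7} + \frac{\left(\left(3 - 1\right) + 3\right) \left(O + O\right)}{7} = - \frac{2}{7} + \frac{\left(2 + 3\right) 2 O}{7} = - \frac{2}{7} + \frac{5 \cdot 2 O}{7} = - \frac{2}{7} + \frac{10 O}{7}$)
$\frac{1}{H{\left(z{\left(-1 \right)} \right)}} = \frac{1}{- \frac{2}{7} + \frac{10}{7 \left(-5 - 1\right)}} = \frac{1}{- \frac{2}{7} + \frac{10}{7 \left(-6\right)}} = \frac{1}{- \frac{2}{7} + \frac{10}{7} \left(- \frac{1}{6}\right)} = \frac{1}{- \frac{2}{7} - \frac{5}{21}} = \frac{1}{- \frac{11}{21}} = - \frac{21}{11}$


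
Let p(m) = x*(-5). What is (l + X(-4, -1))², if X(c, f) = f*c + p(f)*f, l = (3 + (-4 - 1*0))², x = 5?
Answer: 900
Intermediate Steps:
p(m) = -25 (p(m) = 5*(-5) = -25)
l = 1 (l = (3 + (-4 + 0))² = (3 - 4)² = (-1)² = 1)
X(c, f) = -25*f + c*f (X(c, f) = f*c - 25*f = c*f - 25*f = -25*f + c*f)
(l + X(-4, -1))² = (1 - (-25 - 4))² = (1 - 1*(-29))² = (1 + 29)² = 30² = 900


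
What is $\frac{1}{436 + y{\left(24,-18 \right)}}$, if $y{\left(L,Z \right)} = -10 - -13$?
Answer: $\frac{1}{439} \approx 0.0022779$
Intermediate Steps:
$y{\left(L,Z \right)} = 3$ ($y{\left(L,Z \right)} = -10 + 13 = 3$)
$\frac{1}{436 + y{\left(24,-18 \right)}} = \frac{1}{436 + 3} = \frac{1}{439}$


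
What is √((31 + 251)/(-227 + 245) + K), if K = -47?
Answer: I*√282/3 ≈ 5.5976*I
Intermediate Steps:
√((31 + 251)/(-227 + 245) + K) = √((31 + 251)/(-227 + 245) - 47) = √(282/18 - 47) = √(282*(1/18) - 47) = √(47/3 - 47) = √(-94/3) = I*√282/3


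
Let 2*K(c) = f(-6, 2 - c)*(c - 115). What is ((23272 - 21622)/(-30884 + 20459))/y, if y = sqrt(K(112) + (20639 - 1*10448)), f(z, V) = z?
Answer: -11*sqrt(102)/70890 ≈ -0.0015671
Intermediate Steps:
K(c) = 345 - 3*c (K(c) = (-6*(c - 115))/2 = (-6*(-115 + c))/2 = (690 - 6*c)/2 = 345 - 3*c)
y = 10*sqrt(102) (y = sqrt((345 - 3*112) + (20639 - 1*10448)) = sqrt((345 - 336) + (20639 - 10448)) = sqrt(9 + 10191) = sqrt(10200) = 10*sqrt(102) ≈ 100.99)
((23272 - 21622)/(-30884 + 20459))/y = ((23272 - 21622)/(-30884 + 20459))/((10*sqrt(102))) = (1650/(-10425))*(sqrt(102)/1020) = (1650*(-1/10425))*(sqrt(102)/1020) = -11*sqrt(102)/70890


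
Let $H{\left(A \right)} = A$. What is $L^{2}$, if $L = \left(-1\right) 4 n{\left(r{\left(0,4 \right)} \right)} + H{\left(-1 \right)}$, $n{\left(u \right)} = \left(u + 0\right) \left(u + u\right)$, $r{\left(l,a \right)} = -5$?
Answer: $40401$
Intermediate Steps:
$n{\left(u \right)} = 2 u^{2}$ ($n{\left(u \right)} = u 2 u = 2 u^{2}$)
$L = -201$ ($L = \left(-1\right) 4 \cdot 2 \left(-5\right)^{2} - 1 = - 4 \cdot 2 \cdot 25 - 1 = \left(-4\right) 50 - 1 = -200 - 1 = -201$)
$L^{2} = \left(-201\right)^{2} = 40401$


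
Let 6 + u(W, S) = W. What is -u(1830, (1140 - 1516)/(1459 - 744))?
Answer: -1824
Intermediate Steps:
u(W, S) = -6 + W
-u(1830, (1140 - 1516)/(1459 - 744)) = -(-6 + 1830) = -1*1824 = -1824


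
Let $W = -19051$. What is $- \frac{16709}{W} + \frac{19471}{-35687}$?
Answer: $\frac{225352062}{679873037} \approx 0.33146$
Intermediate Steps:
$- \frac{16709}{W} + \frac{19471}{-35687} = - \frac{16709}{-19051} + \frac{19471}{-35687} = \left(-16709\right) \left(- \frac{1}{19051}\right) + 19471 \left(- \frac{1}{35687}\right) = \frac{16709}{19051} - \frac{19471}{35687} = \frac{225352062}{679873037}$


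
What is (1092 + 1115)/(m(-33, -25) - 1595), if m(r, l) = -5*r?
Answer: -2207/1430 ≈ -1.5434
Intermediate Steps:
(1092 + 1115)/(m(-33, -25) - 1595) = (1092 + 1115)/(-5*(-33) - 1595) = 2207/(165 - 1595) = 2207/(-1430) = 2207*(-1/1430) = -2207/1430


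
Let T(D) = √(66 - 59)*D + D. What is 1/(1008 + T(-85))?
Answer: 923/801354 + 85*√7/801354 ≈ 0.0014324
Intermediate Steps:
T(D) = D + D*√7 (T(D) = √7*D + D = D*√7 + D = D + D*√7)
1/(1008 + T(-85)) = 1/(1008 - 85*(1 + √7)) = 1/(1008 + (-85 - 85*√7)) = 1/(923 - 85*√7)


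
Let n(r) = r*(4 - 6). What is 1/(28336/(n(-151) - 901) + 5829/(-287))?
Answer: -171913/11624003 ≈ -0.014789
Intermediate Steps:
n(r) = -2*r (n(r) = r*(-2) = -2*r)
1/(28336/(n(-151) - 901) + 5829/(-287)) = 1/(28336/(-2*(-151) - 901) + 5829/(-287)) = 1/(28336/(302 - 901) + 5829*(-1/287)) = 1/(28336/(-599) - 5829/287) = 1/(28336*(-1/599) - 5829/287) = 1/(-28336/599 - 5829/287) = 1/(-11624003/171913) = -171913/11624003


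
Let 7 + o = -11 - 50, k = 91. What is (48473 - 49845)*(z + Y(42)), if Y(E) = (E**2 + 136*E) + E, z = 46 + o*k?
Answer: -1887872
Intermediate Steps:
o = -68 (o = -7 + (-11 - 50) = -7 - 61 = -68)
z = -6142 (z = 46 - 68*91 = 46 - 6188 = -6142)
Y(E) = E**2 + 137*E
(48473 - 49845)*(z + Y(42)) = (48473 - 49845)*(-6142 + 42*(137 + 42)) = -1372*(-6142 + 42*179) = -1372*(-6142 + 7518) = -1372*1376 = -1887872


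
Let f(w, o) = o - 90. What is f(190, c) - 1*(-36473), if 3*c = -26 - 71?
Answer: 109052/3 ≈ 36351.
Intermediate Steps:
c = -97/3 (c = (-26 - 71)/3 = (⅓)*(-97) = -97/3 ≈ -32.333)
f(w, o) = -90 + o
f(190, c) - 1*(-36473) = (-90 - 97/3) - 1*(-36473) = -367/3 + 36473 = 109052/3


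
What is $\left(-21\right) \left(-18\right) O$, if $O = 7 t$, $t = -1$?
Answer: $-2646$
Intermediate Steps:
$O = -7$ ($O = 7 \left(-1\right) = -7$)
$\left(-21\right) \left(-18\right) O = \left(-21\right) \left(-18\right) \left(-7\right) = 378 \left(-7\right) = -2646$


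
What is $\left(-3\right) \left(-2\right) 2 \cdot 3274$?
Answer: $39288$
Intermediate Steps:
$\left(-3\right) \left(-2\right) 2 \cdot 3274 = 6 \cdot 2 \cdot 3274 = 12 \cdot 3274 = 39288$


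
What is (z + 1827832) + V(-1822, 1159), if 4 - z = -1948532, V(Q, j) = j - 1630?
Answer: 3775897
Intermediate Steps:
V(Q, j) = -1630 + j
z = 1948536 (z = 4 - 1*(-1948532) = 4 + 1948532 = 1948536)
(z + 1827832) + V(-1822, 1159) = (1948536 + 1827832) + (-1630 + 1159) = 3776368 - 471 = 3775897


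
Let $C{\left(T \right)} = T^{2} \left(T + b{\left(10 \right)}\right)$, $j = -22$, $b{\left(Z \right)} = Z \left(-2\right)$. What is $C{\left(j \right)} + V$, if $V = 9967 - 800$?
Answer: $-11161$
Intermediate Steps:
$V = 9167$
$b{\left(Z \right)} = - 2 Z$
$C{\left(T \right)} = T^{2} \left(-20 + T\right)$ ($C{\left(T \right)} = T^{2} \left(T - 20\right) = T^{2} \left(-20 + T\right)$)
$C{\left(j \right)} + V = \left(-22\right)^{2} \left(-20 - 22\right) + 9167 = 484 \left(-42\right) + 9167 = -20328 + 9167 = -11161$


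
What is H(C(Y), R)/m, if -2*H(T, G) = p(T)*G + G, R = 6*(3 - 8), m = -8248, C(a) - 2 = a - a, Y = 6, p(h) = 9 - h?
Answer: -15/1031 ≈ -0.014549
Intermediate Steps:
C(a) = 2 (C(a) = 2 + (a - a) = 2 + 0 = 2)
R = -30 (R = 6*(-5) = -30)
H(T, G) = -G/2 - G*(9 - T)/2 (H(T, G) = -((9 - T)*G + G)/2 = -(G*(9 - T) + G)/2 = -(G + G*(9 - T))/2 = -G/2 - G*(9 - T)/2)
H(C(Y), R)/m = ((½)*(-30)*(-10 + 2))/(-8248) = ((½)*(-30)*(-8))*(-1/8248) = 120*(-1/8248) = -15/1031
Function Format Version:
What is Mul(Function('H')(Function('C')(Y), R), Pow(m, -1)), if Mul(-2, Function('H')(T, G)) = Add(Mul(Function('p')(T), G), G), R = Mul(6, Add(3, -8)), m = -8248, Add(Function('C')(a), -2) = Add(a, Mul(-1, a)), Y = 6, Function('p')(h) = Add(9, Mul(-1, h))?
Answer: Rational(-15, 1031) ≈ -0.014549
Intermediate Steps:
Function('C')(a) = 2 (Function('C')(a) = Add(2, Add(a, Mul(-1, a))) = Add(2, 0) = 2)
R = -30 (R = Mul(6, -5) = -30)
Function('H')(T, G) = Add(Mul(Rational(-1, 2), G), Mul(Rational(-1, 2), G, Add(9, Mul(-1, T)))) (Function('H')(T, G) = Mul(Rational(-1, 2), Add(Mul(Add(9, Mul(-1, T)), G), G)) = Mul(Rational(-1, 2), Add(Mul(G, Add(9, Mul(-1, T))), G)) = Mul(Rational(-1, 2), Add(G, Mul(G, Add(9, Mul(-1, T))))) = Add(Mul(Rational(-1, 2), G), Mul(Rational(-1, 2), G, Add(9, Mul(-1, T)))))
Mul(Function('H')(Function('C')(Y), R), Pow(m, -1)) = Mul(Mul(Rational(1, 2), -30, Add(-10, 2)), Pow(-8248, -1)) = Mul(Mul(Rational(1, 2), -30, -8), Rational(-1, 8248)) = Mul(120, Rational(-1, 8248)) = Rational(-15, 1031)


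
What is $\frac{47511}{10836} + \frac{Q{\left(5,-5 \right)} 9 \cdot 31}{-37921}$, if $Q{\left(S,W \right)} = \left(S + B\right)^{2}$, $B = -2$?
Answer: $\frac{197161715}{45656884} \approx 4.3183$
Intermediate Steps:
$Q{\left(S,W \right)} = \left(-2 + S\right)^{2}$ ($Q{\left(S,W \right)} = \left(S - 2\right)^{2} = \left(-2 + S\right)^{2}$)
$\frac{47511}{10836} + \frac{Q{\left(5,-5 \right)} 9 \cdot 31}{-37921} = \frac{47511}{10836} + \frac{\left(-2 + 5\right)^{2} \cdot 9 \cdot 31}{-37921} = 47511 \cdot \frac{1}{10836} + 3^{2} \cdot 9 \cdot 31 \left(- \frac{1}{37921}\right) = \frac{5279}{1204} + 9 \cdot 9 \cdot 31 \left(- \frac{1}{37921}\right) = \frac{5279}{1204} + 81 \cdot 31 \left(- \frac{1}{37921}\right) = \frac{5279}{1204} + 2511 \left(- \frac{1}{37921}\right) = \frac{5279}{1204} - \frac{2511}{37921} = \frac{197161715}{45656884}$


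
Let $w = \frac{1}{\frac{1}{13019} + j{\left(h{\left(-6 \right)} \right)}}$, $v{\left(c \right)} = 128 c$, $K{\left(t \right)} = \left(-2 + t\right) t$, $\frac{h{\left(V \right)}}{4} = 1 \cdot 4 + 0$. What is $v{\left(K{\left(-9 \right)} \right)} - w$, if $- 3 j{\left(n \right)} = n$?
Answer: $\frac{2639629329}{208301} \approx 12672.0$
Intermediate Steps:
$h{\left(V \right)} = 16$ ($h{\left(V \right)} = 4 \left(1 \cdot 4 + 0\right) = 4 \left(4 + 0\right) = 4 \cdot 4 = 16$)
$K{\left(t \right)} = t \left(-2 + t\right)$
$j{\left(n \right)} = - \frac{n}{3}$
$w = - \frac{39057}{208301}$ ($w = \frac{1}{\frac{1}{13019} - \frac{16}{3}} = \frac{1}{- \frac{208301}{39057}} = - \frac{39057}{208301} \approx -0.1875$)
$v{\left(K{\left(-9 \right)} \right)} - w = 128 \left(- 9 \left(-2 - 9\right)\right) - - \frac{39057}{208301} = 128 \left(\left(-9\right) \left(-11\right)\right) + \frac{39057}{208301} = 128 \cdot 99 + \frac{39057}{208301} = 12672 + \frac{39057}{208301} = \frac{2639629329}{208301}$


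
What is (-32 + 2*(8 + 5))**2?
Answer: 36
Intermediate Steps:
(-32 + 2*(8 + 5))**2 = (-32 + 2*13)**2 = (-32 + 26)**2 = (-6)**2 = 36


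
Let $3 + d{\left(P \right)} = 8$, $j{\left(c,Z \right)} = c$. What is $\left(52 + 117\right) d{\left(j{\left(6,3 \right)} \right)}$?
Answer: $845$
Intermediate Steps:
$d{\left(P \right)} = 5$ ($d{\left(P \right)} = -3 + 8 = 5$)
$\left(52 + 117\right) d{\left(j{\left(6,3 \right)} \right)} = \left(52 + 117\right) 5 = 169 \cdot 5 = 845$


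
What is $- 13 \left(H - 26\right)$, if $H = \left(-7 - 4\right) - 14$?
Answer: $663$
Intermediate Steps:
$H = -25$ ($H = -11 - 14 = -25$)
$- 13 \left(H - 26\right) = - 13 \left(-25 - 26\right) = \left(-13\right) \left(-51\right) = 663$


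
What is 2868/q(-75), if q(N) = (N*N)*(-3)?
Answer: -956/5625 ≈ -0.16996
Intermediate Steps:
q(N) = -3*N**2 (q(N) = N**2*(-3) = -3*N**2)
2868/q(-75) = 2868/((-3*(-75)**2)) = 2868/((-3*5625)) = 2868/(-16875) = 2868*(-1/16875) = -956/5625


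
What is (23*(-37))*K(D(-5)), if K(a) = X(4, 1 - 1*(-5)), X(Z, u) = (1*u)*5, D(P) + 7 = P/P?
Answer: -25530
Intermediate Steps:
D(P) = -6 (D(P) = -7 + P/P = -7 + 1 = -6)
X(Z, u) = 5*u (X(Z, u) = u*5 = 5*u)
K(a) = 30 (K(a) = 5*(1 - 1*(-5)) = 5*(1 + 5) = 5*6 = 30)
(23*(-37))*K(D(-5)) = (23*(-37))*30 = -851*30 = -25530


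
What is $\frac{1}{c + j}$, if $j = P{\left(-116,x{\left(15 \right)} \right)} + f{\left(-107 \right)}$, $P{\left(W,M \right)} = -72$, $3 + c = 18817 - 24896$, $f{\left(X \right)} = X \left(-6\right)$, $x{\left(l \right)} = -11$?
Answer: $- \frac{1}{5512} \approx -0.00018142$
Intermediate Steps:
$f{\left(X \right)} = - 6 X$
$c = -6082$ ($c = -3 + \left(18817 - 24896\right) = -3 - 6079 = -6082$)
$j = 570$ ($j = -72 - -642 = -72 + 642 = 570$)
$\frac{1}{c + j} = \frac{1}{-6082 + 570} = \frac{1}{-5512} = - \frac{1}{5512}$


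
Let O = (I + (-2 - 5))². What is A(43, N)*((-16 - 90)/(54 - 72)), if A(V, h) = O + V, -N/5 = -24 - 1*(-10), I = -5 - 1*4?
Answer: 15847/9 ≈ 1760.8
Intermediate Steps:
I = -9 (I = -5 - 4 = -9)
O = 256 (O = (-9 + (-2 - 5))² = (-9 - 7)² = (-16)² = 256)
N = 70 (N = -5*(-24 - 1*(-10)) = -5*(-24 + 10) = -5*(-14) = 70)
A(V, h) = 256 + V
A(43, N)*((-16 - 90)/(54 - 72)) = (256 + 43)*((-16 - 90)/(54 - 72)) = 299*(-106/(-18)) = 299*(-106*(-1/18)) = 299*(53/9) = 15847/9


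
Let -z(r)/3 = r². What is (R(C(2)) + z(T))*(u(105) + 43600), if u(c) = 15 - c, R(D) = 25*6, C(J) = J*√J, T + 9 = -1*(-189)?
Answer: -4222645500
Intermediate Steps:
T = 180 (T = -9 - 1*(-189) = -9 + 189 = 180)
z(r) = -3*r²
C(J) = J^(3/2)
R(D) = 150
(R(C(2)) + z(T))*(u(105) + 43600) = (150 - 3*180²)*((15 - 1*105) + 43600) = (150 - 3*32400)*((15 - 105) + 43600) = (150 - 97200)*(-90 + 43600) = -97050*43510 = -4222645500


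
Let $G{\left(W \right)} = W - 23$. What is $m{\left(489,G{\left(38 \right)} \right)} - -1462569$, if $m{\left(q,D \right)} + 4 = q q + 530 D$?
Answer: $1709636$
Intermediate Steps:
$G{\left(W \right)} = -23 + W$ ($G{\left(W \right)} = W - 23 = -23 + W$)
$m{\left(q,D \right)} = -4 + q^{2} + 530 D$ ($m{\left(q,D \right)} = -4 + \left(q q + 530 D\right) = -4 + \left(q^{2} + 530 D\right) = -4 + q^{2} + 530 D$)
$m{\left(489,G{\left(38 \right)} \right)} - -1462569 = \left(-4 + 489^{2} + 530 \left(-23 + 38\right)\right) - -1462569 = \left(-4 + 239121 + 530 \cdot 15\right) + 1462569 = \left(-4 + 239121 + 7950\right) + 1462569 = 247067 + 1462569 = 1709636$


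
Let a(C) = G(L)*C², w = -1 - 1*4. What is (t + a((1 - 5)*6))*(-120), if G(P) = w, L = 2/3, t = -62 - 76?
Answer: 362160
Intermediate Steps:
t = -138
w = -5 (w = -1 - 4 = -5)
L = ⅔ (L = 2*(⅓) = ⅔ ≈ 0.66667)
G(P) = -5
a(C) = -5*C²
(t + a((1 - 5)*6))*(-120) = (-138 - 5*36*(1 - 5)²)*(-120) = (-138 - 5*(-4*6)²)*(-120) = (-138 - 5*(-24)²)*(-120) = (-138 - 5*576)*(-120) = (-138 - 2880)*(-120) = -3018*(-120) = 362160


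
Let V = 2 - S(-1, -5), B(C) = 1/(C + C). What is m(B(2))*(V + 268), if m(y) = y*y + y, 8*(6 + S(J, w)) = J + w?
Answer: 5535/64 ≈ 86.484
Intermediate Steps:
S(J, w) = -6 + J/8 + w/8 (S(J, w) = -6 + (J + w)/8 = -6 + (J/8 + w/8) = -6 + J/8 + w/8)
B(C) = 1/(2*C)
m(y) = y + y² (m(y) = y² + y = y + y²)
V = 35/4 (V = 2 - (-6 + (⅛)*(-1) + (⅛)*(-5)) = 2 - (-6 - ⅛ - 5/8) = 2 - 1*(-27/4) = 2 + 27/4 = 35/4 ≈ 8.7500)
m(B(2))*(V + 268) = (((½)/2)*(1 + (½)/2))*(35/4 + 268) = (((½)*(½))*(1 + (½)*(½)))*(1107/4) = ((1 + ¼)/4)*(1107/4) = ((¼)*(5/4))*(1107/4) = (5/16)*(1107/4) = 5535/64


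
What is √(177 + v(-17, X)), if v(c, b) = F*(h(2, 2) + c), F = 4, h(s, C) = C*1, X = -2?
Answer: 3*√13 ≈ 10.817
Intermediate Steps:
h(s, C) = C
v(c, b) = 8 + 4*c (v(c, b) = 4*(2 + c) = 8 + 4*c)
√(177 + v(-17, X)) = √(177 + (8 + 4*(-17))) = √(177 + (8 - 68)) = √(177 - 60) = √117 = 3*√13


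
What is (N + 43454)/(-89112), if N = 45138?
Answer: -11074/11139 ≈ -0.99416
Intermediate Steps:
(N + 43454)/(-89112) = (45138 + 43454)/(-89112) = 88592*(-1/89112) = -11074/11139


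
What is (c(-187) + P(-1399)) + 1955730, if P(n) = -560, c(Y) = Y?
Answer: 1954983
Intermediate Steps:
(c(-187) + P(-1399)) + 1955730 = (-187 - 560) + 1955730 = -747 + 1955730 = 1954983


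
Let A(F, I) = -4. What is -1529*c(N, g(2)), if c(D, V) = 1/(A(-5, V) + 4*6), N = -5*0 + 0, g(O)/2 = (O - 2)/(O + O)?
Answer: -1529/20 ≈ -76.450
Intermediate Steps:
g(O) = (-2 + O)/O (g(O) = 2*((O - 2)/(O + O)) = 2*((-2 + O)/((2*O))) = 2*((-2 + O)*(1/(2*O))) = 2*((-2 + O)/(2*O)) = (-2 + O)/O)
N = 0 (N = 0 + 0 = 0)
c(D, V) = 1/20 (c(D, V) = 1/(-4 + 4*6) = 1/(-4 + 24) = 1/20)
-1529*c(N, g(2)) = -1529*1/20 = -1529/20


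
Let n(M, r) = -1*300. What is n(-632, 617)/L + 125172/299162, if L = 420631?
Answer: 26280737466/62918405611 ≈ 0.41770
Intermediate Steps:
n(M, r) = -300
n(-632, 617)/L + 125172/299162 = -300/420631 + 125172/299162 = -300*1/420631 + 125172*(1/299162) = -300/420631 + 62586/149581 = 26280737466/62918405611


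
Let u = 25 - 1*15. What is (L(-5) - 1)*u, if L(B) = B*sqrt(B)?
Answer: -10 - 50*I*sqrt(5) ≈ -10.0 - 111.8*I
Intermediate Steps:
L(B) = B**(3/2)
u = 10 (u = 25 - 15 = 10)
(L(-5) - 1)*u = ((-5)**(3/2) - 1)*10 = (-5*I*sqrt(5) - 1)*10 = (-1 - 5*I*sqrt(5))*10 = -10 - 50*I*sqrt(5)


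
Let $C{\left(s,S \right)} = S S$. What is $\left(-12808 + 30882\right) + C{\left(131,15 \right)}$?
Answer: $18299$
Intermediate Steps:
$C{\left(s,S \right)} = S^{2}$
$\left(-12808 + 30882\right) + C{\left(131,15 \right)} = \left(-12808 + 30882\right) + 15^{2} = 18074 + 225 = 18299$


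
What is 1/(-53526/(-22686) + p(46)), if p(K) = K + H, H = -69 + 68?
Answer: 3781/179066 ≈ 0.021115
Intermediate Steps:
H = -1
p(K) = -1 + K (p(K) = K - 1 = -1 + K)
1/(-53526/(-22686) + p(46)) = 1/(-53526/(-22686) + (-1 + 46)) = 1/(-53526*(-1/22686) + 45) = 1/(8921/3781 + 45) = 1/(179066/3781) = 3781/179066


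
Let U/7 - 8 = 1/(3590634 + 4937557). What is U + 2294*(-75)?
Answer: -209542526121/1218313 ≈ -1.7199e+5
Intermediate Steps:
U = 68225529/1218313 (U = 56 + 7/(3590634 + 4937557) = 56 + 7/8528191 = 56 + 7*(1/8528191) = 56 + 1/1218313 = 68225529/1218313 ≈ 56.000)
U + 2294*(-75) = 68225529/1218313 + 2294*(-75) = 68225529/1218313 - 172050 = -209542526121/1218313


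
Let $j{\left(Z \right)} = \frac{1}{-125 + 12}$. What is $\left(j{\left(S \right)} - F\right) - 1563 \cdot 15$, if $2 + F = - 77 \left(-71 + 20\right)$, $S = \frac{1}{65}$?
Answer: $- \frac{3092811}{113} \approx -27370.0$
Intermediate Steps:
$S = \frac{1}{65} \approx 0.015385$
$j{\left(Z \right)} = - \frac{1}{113}$ ($j{\left(Z \right)} = \frac{1}{-113} = - \frac{1}{113}$)
$F = 3925$ ($F = -2 - 77 \left(-71 + 20\right) = -2 - -3927 = -2 + 3927 = 3925$)
$\left(j{\left(S \right)} - F\right) - 1563 \cdot 15 = \left(- \frac{1}{113} - 3925\right) - 1563 \cdot 15 = \left(- \frac{1}{113} - 3925\right) - 23445 = - \frac{443526}{113} - 23445 = - \frac{3092811}{113}$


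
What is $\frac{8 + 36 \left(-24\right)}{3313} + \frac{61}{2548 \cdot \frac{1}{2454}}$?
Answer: $\frac{246877567}{4220762} \approx 58.491$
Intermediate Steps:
$\frac{8 + 36 \left(-24\right)}{3313} + \frac{61}{2548 \cdot \frac{1}{2454}} = \left(8 - 864\right) \frac{1}{3313} + \frac{61}{2548 \cdot \frac{1}{2454}} = \left(-856\right) \frac{1}{3313} + \frac{61}{\frac{1274}{1227}} = - \frac{856}{3313} + 61 \cdot \frac{1227}{1274} = - \frac{856}{3313} + \frac{74847}{1274} = \frac{246877567}{4220762}$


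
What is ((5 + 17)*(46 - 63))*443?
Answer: -165682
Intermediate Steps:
((5 + 17)*(46 - 63))*443 = (22*(-17))*443 = -374*443 = -165682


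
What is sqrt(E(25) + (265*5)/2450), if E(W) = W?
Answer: sqrt(5006)/14 ≈ 5.0538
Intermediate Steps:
sqrt(E(25) + (265*5)/2450) = sqrt(25 + (265*5)/2450) = sqrt(25 + 1325*(1/2450)) = sqrt(25 + 53/98) = sqrt(2503/98) = sqrt(5006)/14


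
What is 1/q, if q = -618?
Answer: -1/618 ≈ -0.0016181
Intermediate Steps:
1/q = 1/(-618) = -1/618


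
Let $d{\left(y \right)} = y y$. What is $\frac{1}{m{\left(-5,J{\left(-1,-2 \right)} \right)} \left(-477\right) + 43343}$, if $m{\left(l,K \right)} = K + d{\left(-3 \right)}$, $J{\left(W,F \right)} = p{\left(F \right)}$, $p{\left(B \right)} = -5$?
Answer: $\frac{1}{41435} \approx 2.4134 \cdot 10^{-5}$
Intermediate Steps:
$d{\left(y \right)} = y^{2}$
$J{\left(W,F \right)} = -5$
$m{\left(l,K \right)} = 9 + K$ ($m{\left(l,K \right)} = K + \left(-3\right)^{2} = K + 9 = 9 + K$)
$\frac{1}{m{\left(-5,J{\left(-1,-2 \right)} \right)} \left(-477\right) + 43343} = \frac{1}{\left(9 - 5\right) \left(-477\right) + 43343} = \frac{1}{4 \left(-477\right) + 43343} = \frac{1}{-1908 + 43343} = \frac{1}{41435}$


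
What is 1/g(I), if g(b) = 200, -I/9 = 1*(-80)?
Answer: 1/200 ≈ 0.0050000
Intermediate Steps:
I = 720 (I = -9*(-80) = 720)
1/g(I) = 1/200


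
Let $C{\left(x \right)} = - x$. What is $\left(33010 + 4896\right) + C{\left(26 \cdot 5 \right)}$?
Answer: $37776$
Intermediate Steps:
$\left(33010 + 4896\right) + C{\left(26 \cdot 5 \right)} = \left(33010 + 4896\right) - 26 \cdot 5 = 37906 - 130 = 37776$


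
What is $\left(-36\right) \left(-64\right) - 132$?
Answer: $2172$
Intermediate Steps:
$\left(-36\right) \left(-64\right) - 132 = 2304 - 132 = 2172$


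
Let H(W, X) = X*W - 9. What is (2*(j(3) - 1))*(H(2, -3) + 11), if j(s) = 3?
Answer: -16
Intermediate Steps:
H(W, X) = -9 + W*X (H(W, X) = W*X - 9 = -9 + W*X)
(2*(j(3) - 1))*(H(2, -3) + 11) = (2*(3 - 1))*((-9 + 2*(-3)) + 11) = (2*2)*((-9 - 6) + 11) = 4*(-15 + 11) = 4*(-4) = -16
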